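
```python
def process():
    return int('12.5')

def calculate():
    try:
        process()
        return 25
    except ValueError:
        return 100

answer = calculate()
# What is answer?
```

Step-by-step execution trace:
1. `calculate()` calls `process()`.
2. `process()` evaluates `int('12.5')`, which raises ValueError; it propagates to the caller.
3. `return 25` is not reached.
4. `except ValueError` in calculate matches → returns 100.
5. answer = 100.
Result: 100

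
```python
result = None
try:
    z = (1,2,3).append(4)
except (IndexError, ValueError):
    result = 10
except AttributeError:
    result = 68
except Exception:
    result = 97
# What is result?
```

Step-by-step execution trace:
1. `z = (1,2,3).append(4)` raises AttributeError.
2. `except (IndexError, ValueError)` does not match AttributeError; skipped.
3. `except AttributeError` matches (exact type match) → result = 68.
4. `except Exception` is not reached.
Result: 68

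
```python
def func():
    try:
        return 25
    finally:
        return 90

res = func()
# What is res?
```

Step-by-step execution trace:
1. `func()` enters try: `return 25` sets pending return value 25.
2. Before returning, `finally: return 90` runs and overrides the pending return.
3. func() returns 90 → res = 90.
Result: 90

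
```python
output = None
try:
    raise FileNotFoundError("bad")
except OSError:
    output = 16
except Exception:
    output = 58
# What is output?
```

Step-by-step execution trace:
1. `raise FileNotFoundError(...)` raises FileNotFoundError.
2. `except OSError` matches (FileNotFoundError is a subclass of OSError) → output = 16.
3. `except Exception` is not reached.
Result: 16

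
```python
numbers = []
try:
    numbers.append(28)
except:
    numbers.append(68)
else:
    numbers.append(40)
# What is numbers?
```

Step-by-step execution trace:
1. try: `numbers.append(28)` → numbers = [28]. No exception raised.
2. `except` is skipped.
3. `else` runs (try completed without exception): `numbers.append(40)` → numbers = [28, 40].
Result: [28, 40]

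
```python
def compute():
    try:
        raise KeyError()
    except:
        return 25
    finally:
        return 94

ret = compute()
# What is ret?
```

Step-by-step execution trace:
1. `compute()` enters try: `raise KeyError()` raises KeyError.
2. bare `except` matches → `return 25` sets pending return value 25.
3. Before returning, `finally: return 94` runs and overrides the pending return.
4. compute() returns 94 → ret = 94.
Result: 94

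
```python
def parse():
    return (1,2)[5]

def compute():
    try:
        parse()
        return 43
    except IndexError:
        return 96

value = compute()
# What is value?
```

Step-by-step execution trace:
1. `compute()` calls `parse()`.
2. `parse()` evaluates `(1,2)[5]`, which raises IndexError; it propagates to the caller.
3. `return 43` is not reached.
4. `except IndexError` in compute matches → returns 96.
5. value = 96.
Result: 96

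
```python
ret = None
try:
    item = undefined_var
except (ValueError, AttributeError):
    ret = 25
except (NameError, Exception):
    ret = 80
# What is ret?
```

Step-by-step execution trace:
1. `item = undefined_var` raises NameError.
2. `except (ValueError, AttributeError)` does not match NameError; skipped.
3. `except (NameError, Exception)` matches (NameError is in the tuple) → ret = 80.
Result: 80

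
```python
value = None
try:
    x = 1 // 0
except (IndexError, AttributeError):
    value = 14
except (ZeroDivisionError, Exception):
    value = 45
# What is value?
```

Step-by-step execution trace:
1. `x = 1 // 0` raises ZeroDivisionError.
2. `except (IndexError, AttributeError)` does not match ZeroDivisionError; skipped.
3. `except (ZeroDivisionError, Exception)` matches (ZeroDivisionError is in the tuple) → value = 45.
Result: 45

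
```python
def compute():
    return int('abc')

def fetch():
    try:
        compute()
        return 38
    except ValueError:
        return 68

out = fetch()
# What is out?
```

Step-by-step execution trace:
1. `fetch()` calls `compute()`.
2. `compute()` evaluates `int('abc')`, which raises ValueError; it propagates to the caller.
3. `return 38` is not reached.
4. `except ValueError` in fetch matches → returns 68.
5. out = 68.
Result: 68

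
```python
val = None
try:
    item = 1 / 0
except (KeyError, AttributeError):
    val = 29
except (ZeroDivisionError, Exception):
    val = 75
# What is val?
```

Step-by-step execution trace:
1. `item = 1 / 0` raises ZeroDivisionError.
2. `except (KeyError, AttributeError)` does not match ZeroDivisionError; skipped.
3. `except (ZeroDivisionError, Exception)` matches (ZeroDivisionError is in the tuple) → val = 75.
Result: 75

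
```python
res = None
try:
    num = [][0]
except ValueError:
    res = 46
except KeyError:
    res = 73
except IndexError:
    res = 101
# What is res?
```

Step-by-step execution trace:
1. `num = [][0]` raises IndexError.
2. `except ValueError` does not match IndexError; skipped.
3. `except KeyError` does not match IndexError; skipped.
4. `except IndexError` matches → res = 101.
Result: 101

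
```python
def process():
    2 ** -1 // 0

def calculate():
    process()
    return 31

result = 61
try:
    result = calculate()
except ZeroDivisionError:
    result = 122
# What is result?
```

Step-by-step execution trace:
1. result starts at 61.
2. try: `calculate()` calls `process()`.
3. `process()` evaluates `2 ** -1 // 0`, which raises ZeroDivisionError; it propagates through calculate (uncaught).
4. `return 31` in calculate is not reached; the assignment to result does not complete.
5. `except ZeroDivisionError` matches → result = 122.
Result: 122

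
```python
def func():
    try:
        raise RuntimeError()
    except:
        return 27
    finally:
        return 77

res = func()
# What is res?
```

Step-by-step execution trace:
1. `func()` enters try: `raise RuntimeError()` raises RuntimeError.
2. bare `except` matches → `return 27` sets pending return value 27.
3. Before returning, `finally: return 77` runs and overrides the pending return.
4. func() returns 77 → res = 77.
Result: 77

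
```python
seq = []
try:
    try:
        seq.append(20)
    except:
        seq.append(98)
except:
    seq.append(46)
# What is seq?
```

Step-by-step execution trace:
1. Inner try: `seq.append(20)` → seq = [20]. No exception raised.
2. Inner `except` is skipped.
3. Inner try completes normally; outer `except` is skipped.
Result: [20]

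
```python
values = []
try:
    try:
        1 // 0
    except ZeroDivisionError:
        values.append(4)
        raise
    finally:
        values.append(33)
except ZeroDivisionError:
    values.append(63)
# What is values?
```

Step-by-step execution trace:
1. Inner try: `1 // 0` raises ZeroDivisionError.
2. Inner `except ZeroDivisionError` matches → `values.append(4)` → values = [4].
3. bare `raise` re-raises ZeroDivisionError.
4. Inner `finally` runs during unwinding: `values.append(33)` → values = [4, 33].
5. Outer `except ZeroDivisionError` matches → `values.append(63)` → values = [4, 33, 63].
Result: [4, 33, 63]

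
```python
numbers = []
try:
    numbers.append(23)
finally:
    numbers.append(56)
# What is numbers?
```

Step-by-step execution trace:
1. try: `numbers.append(23)` → numbers = [23].
2. The try body completes without raising.
3. finally always runs: `numbers.append(56)` → numbers = [23, 56].
Result: [23, 56]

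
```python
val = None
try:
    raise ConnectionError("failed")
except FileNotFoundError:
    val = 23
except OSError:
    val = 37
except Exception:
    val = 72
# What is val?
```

Step-by-step execution trace:
1. `raise ConnectionError(...)` raises ConnectionError.
2. `except FileNotFoundError` does not match (ConnectionError is not a subclass of FileNotFoundError); skipped.
3. `except OSError` matches (ConnectionError is a subclass of OSError) → val = 37.
4. `except Exception` is not reached.
Result: 37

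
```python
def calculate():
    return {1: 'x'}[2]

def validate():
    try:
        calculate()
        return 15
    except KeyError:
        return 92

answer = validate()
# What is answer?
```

Step-by-step execution trace:
1. `validate()` calls `calculate()`.
2. `calculate()` evaluates `{1: 'x'}[2]`, which raises KeyError; it propagates to the caller.
3. `return 15` is not reached.
4. `except KeyError` in validate matches → returns 92.
5. answer = 92.
Result: 92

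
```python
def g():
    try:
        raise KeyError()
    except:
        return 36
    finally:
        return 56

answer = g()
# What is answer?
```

Step-by-step execution trace:
1. `g()` enters try: `raise KeyError()` raises KeyError.
2. bare `except` matches → `return 36` sets pending return value 36.
3. Before returning, `finally: return 56` runs and overrides the pending return.
4. g() returns 56 → answer = 56.
Result: 56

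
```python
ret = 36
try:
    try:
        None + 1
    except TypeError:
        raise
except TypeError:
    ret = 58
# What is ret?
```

Step-by-step execution trace:
1. Inner try: `None + 1` raises TypeError.
2. Inner `except TypeError` matches; bare `raise` re-raises the same TypeError.
3. Outer `except TypeError` matches → ret = 58.
Result: 58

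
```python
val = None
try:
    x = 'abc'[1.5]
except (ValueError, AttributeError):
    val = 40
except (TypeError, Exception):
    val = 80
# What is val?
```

Step-by-step execution trace:
1. `x = 'abc'[1.5]` raises TypeError.
2. `except (ValueError, AttributeError)` does not match TypeError; skipped.
3. `except (TypeError, Exception)` matches (TypeError is in the tuple) → val = 80.
Result: 80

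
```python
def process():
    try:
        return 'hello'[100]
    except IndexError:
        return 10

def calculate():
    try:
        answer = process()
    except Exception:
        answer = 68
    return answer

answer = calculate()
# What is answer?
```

Step-by-step execution trace:
1. `calculate()` calls `process()`.
2. In process: `'hello'[100]` raises IndexError; `except IndexError` catches it → returns 10.
3. In calculate: `answer = process()` → answer = 10. No exception reaches calculate.
4. `except Exception` is skipped; calculate returns 10.
5. answer = 10.
Result: 10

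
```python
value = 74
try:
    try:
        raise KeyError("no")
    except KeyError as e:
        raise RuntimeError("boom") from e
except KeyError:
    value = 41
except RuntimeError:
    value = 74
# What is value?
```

Step-by-step execution trace:
1. Inner try raises KeyError; inner `except KeyError as e` catches it.
2. `raise RuntimeError(...) from e` raises RuntimeError (KeyError is attached as __cause__, but only RuntimeError is active).
3. Outer `except KeyError` does not match RuntimeError; skipped.
4. Outer `except RuntimeError` matches → value = 74.
Result: 74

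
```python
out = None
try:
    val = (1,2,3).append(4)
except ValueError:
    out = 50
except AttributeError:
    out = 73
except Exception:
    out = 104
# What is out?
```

Step-by-step execution trace:
1. `val = (1,2,3).append(4)` raises AttributeError.
2. `except ValueError` does not match AttributeError; skipped.
3. `except AttributeError` matches → out = 73.
4. Remaining except clauses are skipped.
Result: 73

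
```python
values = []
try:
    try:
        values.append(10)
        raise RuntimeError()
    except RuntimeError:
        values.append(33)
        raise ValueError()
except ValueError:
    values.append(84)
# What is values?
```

Step-by-step execution trace:
1. Inner try: `values.append(10)` → values = [10].
2. `raise RuntimeError()` raises RuntimeError.
3. Inner `except RuntimeError` matches → `values.append(33)` → values = [10, 33].
4. `raise ValueError()` raises ValueError; propagates to outer try.
5. Outer `except ValueError` matches → `values.append(84)` → values = [10, 33, 84].
Result: [10, 33, 84]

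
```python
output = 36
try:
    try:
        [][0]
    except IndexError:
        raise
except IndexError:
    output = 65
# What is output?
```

Step-by-step execution trace:
1. Inner try: `[][0]` raises IndexError.
2. Inner `except IndexError` matches; bare `raise` re-raises the same IndexError.
3. Outer `except IndexError` matches → output = 65.
Result: 65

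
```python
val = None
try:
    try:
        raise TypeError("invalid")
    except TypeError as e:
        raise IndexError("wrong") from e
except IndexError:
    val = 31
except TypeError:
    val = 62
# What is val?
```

Step-by-step execution trace:
1. Inner try raises TypeError; inner `except TypeError as e` catches it.
2. `raise IndexError(...) from e` raises IndexError (TypeError is attached as __cause__, but only IndexError is active).
3. Outer `except IndexError` matches → val = 31.
4. `except TypeError` is not reached.
Result: 31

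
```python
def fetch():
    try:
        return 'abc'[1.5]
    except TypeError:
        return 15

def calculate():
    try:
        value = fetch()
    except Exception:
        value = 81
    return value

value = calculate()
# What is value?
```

Step-by-step execution trace:
1. `calculate()` calls `fetch()`.
2. In fetch: `'abc'[1.5]` raises TypeError; `except TypeError` catches it → returns 15.
3. In calculate: `value = fetch()` → value = 15. No exception reaches calculate.
4. `except Exception` is skipped; calculate returns 15.
5. value = 15.
Result: 15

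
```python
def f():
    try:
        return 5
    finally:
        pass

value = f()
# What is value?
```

Step-by-step execution trace:
1. `f()` enters try: `return 5` sets pending return value 5.
2. Before returning, `finally: pass` runs (no effect).
3. f() returns 5 → value = 5.
Result: 5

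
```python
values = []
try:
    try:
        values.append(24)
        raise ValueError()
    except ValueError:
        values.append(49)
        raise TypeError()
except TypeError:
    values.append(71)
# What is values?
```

Step-by-step execution trace:
1. Inner try: `values.append(24)` → values = [24].
2. `raise ValueError()` raises ValueError.
3. Inner `except ValueError` matches → `values.append(49)` → values = [24, 49].
4. `raise TypeError()` raises TypeError; propagates to outer try.
5. Outer `except TypeError` matches → `values.append(71)` → values = [24, 49, 71].
Result: [24, 49, 71]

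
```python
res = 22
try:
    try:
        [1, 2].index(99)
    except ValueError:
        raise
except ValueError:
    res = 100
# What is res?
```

Step-by-step execution trace:
1. Inner try: `[1, 2].index(99)` raises ValueError.
2. Inner `except ValueError` matches; bare `raise` re-raises the same ValueError.
3. Outer `except ValueError` matches → res = 100.
Result: 100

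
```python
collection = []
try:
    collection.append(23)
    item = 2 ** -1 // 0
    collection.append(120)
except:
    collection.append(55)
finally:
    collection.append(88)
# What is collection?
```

Step-by-step execution trace:
1. try: `collection.append(23)` → collection = [23].
2. `item = 2 ** -1 // 0` raises ZeroDivisionError; `collection.append(120)` is not reached.
3. bare `except` matches → `collection.append(55)` → collection = [23, 55].
4. finally always runs: `collection.append(88)` → collection = [23, 55, 88].
Result: [23, 55, 88]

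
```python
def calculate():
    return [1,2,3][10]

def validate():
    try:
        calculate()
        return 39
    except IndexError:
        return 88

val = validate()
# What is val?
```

Step-by-step execution trace:
1. `validate()` calls `calculate()`.
2. `calculate()` evaluates `[1,2,3][10]`, which raises IndexError; it propagates to the caller.
3. `return 39` is not reached.
4. `except IndexError` in validate matches → returns 88.
5. val = 88.
Result: 88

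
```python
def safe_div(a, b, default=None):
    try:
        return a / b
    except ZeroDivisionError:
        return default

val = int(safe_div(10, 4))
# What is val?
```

Step-by-step execution trace:
1. `safe_div(10, 4)` enters try: `return 10 / 4` → returns 2.5. No exception raised.
2. `except ZeroDivisionError` is skipped.
3. `int(2.5)` → 2 → val = 2.
Result: 2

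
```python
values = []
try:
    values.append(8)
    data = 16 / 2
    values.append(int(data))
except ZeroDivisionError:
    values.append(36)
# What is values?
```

Step-by-step execution trace:
1. try: `values.append(8)` → values = [8].
2. `data = 16 / 2` → data = 8.0. No exception raised.
3. `values.append(int(data))` → values = [8, 8].
4. `except ZeroDivisionError` is skipped (no exception was raised).
Result: [8, 8]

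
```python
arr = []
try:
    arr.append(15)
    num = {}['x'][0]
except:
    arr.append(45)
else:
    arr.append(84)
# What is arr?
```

Step-by-step execution trace:
1. try: `arr.append(15)` → arr = [15].
2. `num = {}['x'][0]` raises KeyError.
3. bare `except` matches → `arr.append(45)` → arr = [15, 45].
4. `else` is skipped (an exception was raised).
Result: [15, 45]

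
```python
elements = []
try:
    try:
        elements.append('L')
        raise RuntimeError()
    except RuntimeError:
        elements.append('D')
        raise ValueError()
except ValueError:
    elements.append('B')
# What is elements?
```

Step-by-step execution trace:
1. Inner try: `elements.append('L')` → elements = ['L'].
2. `raise RuntimeError()` raises RuntimeError.
3. Inner `except RuntimeError` matches → `elements.append('D')` → elements = ['L', 'D'].
4. `raise ValueError()` raises ValueError; propagates to outer try.
5. Outer `except ValueError` matches → `elements.append('B')` → elements = ['L', 'D', 'B'].
Result: ['L', 'D', 'B']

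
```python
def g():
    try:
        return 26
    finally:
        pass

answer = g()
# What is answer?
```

Step-by-step execution trace:
1. `g()` enters try: `return 26` sets pending return value 26.
2. Before returning, `finally: pass` runs (no effect).
3. g() returns 26 → answer = 26.
Result: 26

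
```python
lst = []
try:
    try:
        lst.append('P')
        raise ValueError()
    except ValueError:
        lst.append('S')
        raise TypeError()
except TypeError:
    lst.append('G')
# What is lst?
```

Step-by-step execution trace:
1. Inner try: `lst.append('P')` → lst = ['P'].
2. `raise ValueError()` raises ValueError.
3. Inner `except ValueError` matches → `lst.append('S')` → lst = ['P', 'S'].
4. `raise TypeError()` raises TypeError; propagates to outer try.
5. Outer `except TypeError` matches → `lst.append('G')` → lst = ['P', 'S', 'G'].
Result: ['P', 'S', 'G']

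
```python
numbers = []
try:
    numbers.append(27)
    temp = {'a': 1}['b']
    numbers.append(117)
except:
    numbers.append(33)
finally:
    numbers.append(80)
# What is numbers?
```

Step-by-step execution trace:
1. try: `numbers.append(27)` → numbers = [27].
2. `temp = {'a': 1}['b']` raises KeyError; `numbers.append(117)` is not reached.
3. bare `except` matches → `numbers.append(33)` → numbers = [27, 33].
4. finally always runs: `numbers.append(80)` → numbers = [27, 33, 80].
Result: [27, 33, 80]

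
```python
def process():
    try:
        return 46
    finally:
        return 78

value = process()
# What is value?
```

Step-by-step execution trace:
1. `process()` enters try: `return 46` sets pending return value 46.
2. Before returning, `finally: return 78` runs and overrides the pending return.
3. process() returns 78 → value = 78.
Result: 78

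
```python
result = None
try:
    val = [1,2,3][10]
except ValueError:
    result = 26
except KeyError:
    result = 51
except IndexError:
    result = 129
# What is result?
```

Step-by-step execution trace:
1. `val = [1,2,3][10]` raises IndexError.
2. `except ValueError` does not match IndexError; skipped.
3. `except KeyError` does not match IndexError; skipped.
4. `except IndexError` matches → result = 129.
Result: 129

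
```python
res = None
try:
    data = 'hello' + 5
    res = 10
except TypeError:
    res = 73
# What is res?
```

Step-by-step execution trace:
1. `data = 'hello' + 5` raises TypeError.
2. `res = 10` is not reached.
3. `except TypeError` matches → res = 73.
Result: 73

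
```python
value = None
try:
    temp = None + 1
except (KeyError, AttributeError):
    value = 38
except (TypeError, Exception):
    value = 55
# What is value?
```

Step-by-step execution trace:
1. `temp = None + 1` raises TypeError.
2. `except (KeyError, AttributeError)` does not match TypeError; skipped.
3. `except (TypeError, Exception)` matches (TypeError is in the tuple) → value = 55.
Result: 55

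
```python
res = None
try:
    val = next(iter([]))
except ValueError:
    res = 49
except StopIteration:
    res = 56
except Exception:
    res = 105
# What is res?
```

Step-by-step execution trace:
1. `val = next(iter([]))` raises StopIteration.
2. `except ValueError` does not match StopIteration; skipped.
3. `except StopIteration` matches → res = 56.
4. Remaining except clauses are skipped.
Result: 56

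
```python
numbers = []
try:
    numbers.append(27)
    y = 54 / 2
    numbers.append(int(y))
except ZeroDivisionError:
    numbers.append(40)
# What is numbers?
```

Step-by-step execution trace:
1. try: `numbers.append(27)` → numbers = [27].
2. `y = 54 / 2` → y = 27.0. No exception raised.
3. `numbers.append(int(y))` → numbers = [27, 27].
4. `except ZeroDivisionError` is skipped (no exception was raised).
Result: [27, 27]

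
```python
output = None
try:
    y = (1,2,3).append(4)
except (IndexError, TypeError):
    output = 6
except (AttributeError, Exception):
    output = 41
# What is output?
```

Step-by-step execution trace:
1. `y = (1,2,3).append(4)` raises AttributeError.
2. `except (IndexError, TypeError)` does not match AttributeError; skipped.
3. `except (AttributeError, Exception)` matches (AttributeError is in the tuple) → output = 41.
Result: 41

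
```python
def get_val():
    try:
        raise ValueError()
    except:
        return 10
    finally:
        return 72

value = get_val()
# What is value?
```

Step-by-step execution trace:
1. `get_val()` enters try: `raise ValueError()` raises ValueError.
2. bare `except` matches → `return 10` sets pending return value 10.
3. Before returning, `finally: return 72` runs and overrides the pending return.
4. get_val() returns 72 → value = 72.
Result: 72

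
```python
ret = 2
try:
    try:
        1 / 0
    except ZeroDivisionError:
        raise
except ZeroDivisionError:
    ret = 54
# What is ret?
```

Step-by-step execution trace:
1. Inner try: `1 / 0` raises ZeroDivisionError.
2. Inner `except ZeroDivisionError` matches; bare `raise` re-raises the same ZeroDivisionError.
3. Outer `except ZeroDivisionError` matches → ret = 54.
Result: 54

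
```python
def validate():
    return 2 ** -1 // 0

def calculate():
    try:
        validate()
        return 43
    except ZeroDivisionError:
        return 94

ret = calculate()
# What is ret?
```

Step-by-step execution trace:
1. `calculate()` calls `validate()`.
2. `validate()` evaluates `2 ** -1 // 0`, which raises ZeroDivisionError; it propagates to the caller.
3. `return 43` is not reached.
4. `except ZeroDivisionError` in calculate matches → returns 94.
5. ret = 94.
Result: 94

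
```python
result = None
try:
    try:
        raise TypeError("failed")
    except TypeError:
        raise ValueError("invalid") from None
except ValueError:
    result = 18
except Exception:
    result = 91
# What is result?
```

Step-by-step execution trace:
1. Inner try raises TypeError; inner `except TypeError` catches it.
2. `raise ValueError(...) from None` raises ValueError (from None suppresses __context__, but the active exception is still ValueError).
3. Outer `except ValueError` matches → result = 18.
4. `except Exception` is not reached.
Result: 18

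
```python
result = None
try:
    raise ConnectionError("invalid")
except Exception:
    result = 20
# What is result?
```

Step-by-step execution trace:
1. `raise ConnectionError(...)` raises ConnectionError.
2. `except Exception` matches (ConnectionError is a subclass of Exception) → result = 20.
Result: 20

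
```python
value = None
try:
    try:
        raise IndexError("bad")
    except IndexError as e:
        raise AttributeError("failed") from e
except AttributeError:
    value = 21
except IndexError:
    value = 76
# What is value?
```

Step-by-step execution trace:
1. Inner try raises IndexError; inner `except IndexError as e` catches it.
2. `raise AttributeError(...) from e` raises AttributeError (IndexError is attached as __cause__, but only AttributeError is active).
3. Outer `except AttributeError` matches → value = 21.
4. `except IndexError` is not reached.
Result: 21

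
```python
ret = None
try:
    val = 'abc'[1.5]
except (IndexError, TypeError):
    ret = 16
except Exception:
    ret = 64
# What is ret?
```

Step-by-step execution trace:
1. `val = 'abc'[1.5]` raises TypeError.
2. `except (IndexError, TypeError)` matches (TypeError is in the tuple) → ret = 16.
3. `except Exception` is not reached.
Result: 16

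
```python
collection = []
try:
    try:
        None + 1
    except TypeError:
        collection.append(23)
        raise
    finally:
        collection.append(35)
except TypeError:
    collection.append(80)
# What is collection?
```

Step-by-step execution trace:
1. Inner try: `None + 1` raises TypeError.
2. Inner `except TypeError` matches → `collection.append(23)` → collection = [23].
3. bare `raise` re-raises TypeError.
4. Inner `finally` runs during unwinding: `collection.append(35)` → collection = [23, 35].
5. Outer `except TypeError` matches → `collection.append(80)` → collection = [23, 35, 80].
Result: [23, 35, 80]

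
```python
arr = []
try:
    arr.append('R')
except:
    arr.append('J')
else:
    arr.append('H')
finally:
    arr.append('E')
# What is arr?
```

Step-by-step execution trace:
1. try: `arr.append('R')` → arr = ['R']. No exception raised.
2. `except` is skipped.
3. `else` runs: `arr.append('H')` → arr = ['R', 'H'].
4. `finally` always runs: `arr.append('E')` → arr = ['R', 'H', 'E'].
Result: ['R', 'H', 'E']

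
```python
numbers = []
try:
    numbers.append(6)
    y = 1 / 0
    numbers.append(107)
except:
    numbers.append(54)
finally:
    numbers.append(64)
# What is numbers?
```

Step-by-step execution trace:
1. try: `numbers.append(6)` → numbers = [6].
2. `y = 1 / 0` raises ZeroDivisionError; `numbers.append(107)` is not reached.
3. bare `except` matches → `numbers.append(54)` → numbers = [6, 54].
4. finally always runs: `numbers.append(64)` → numbers = [6, 54, 64].
Result: [6, 54, 64]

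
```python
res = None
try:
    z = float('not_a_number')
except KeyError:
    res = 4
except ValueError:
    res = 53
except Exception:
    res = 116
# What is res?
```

Step-by-step execution trace:
1. `z = float('not_a_number')` raises ValueError.
2. `except KeyError` does not match ValueError; skipped.
3. `except ValueError` matches → res = 53.
4. Remaining except clauses are skipped.
Result: 53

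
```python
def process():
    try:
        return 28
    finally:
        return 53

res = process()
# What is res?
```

Step-by-step execution trace:
1. `process()` enters try: `return 28` sets pending return value 28.
2. Before returning, `finally: return 53` runs and overrides the pending return.
3. process() returns 53 → res = 53.
Result: 53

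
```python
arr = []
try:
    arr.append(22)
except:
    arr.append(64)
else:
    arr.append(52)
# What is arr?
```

Step-by-step execution trace:
1. try: `arr.append(22)` → arr = [22]. No exception raised.
2. `except` is skipped.
3. `else` runs (try completed without exception): `arr.append(52)` → arr = [22, 52].
Result: [22, 52]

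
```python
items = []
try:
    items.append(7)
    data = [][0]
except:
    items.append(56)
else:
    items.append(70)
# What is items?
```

Step-by-step execution trace:
1. try: `items.append(7)` → items = [7].
2. `data = [][0]` raises IndexError.
3. bare `except` matches → `items.append(56)` → items = [7, 56].
4. `else` is skipped (an exception was raised).
Result: [7, 56]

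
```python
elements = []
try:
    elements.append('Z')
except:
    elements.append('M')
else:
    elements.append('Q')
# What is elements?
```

Step-by-step execution trace:
1. try: `elements.append('Z')` → elements = ['Z']. No exception raised.
2. `except` is skipped.
3. `else` runs (try completed without exception): `elements.append('Q')` → elements = ['Z', 'Q'].
Result: ['Z', 'Q']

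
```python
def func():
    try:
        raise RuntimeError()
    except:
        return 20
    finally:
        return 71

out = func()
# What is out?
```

Step-by-step execution trace:
1. `func()` enters try: `raise RuntimeError()` raises RuntimeError.
2. bare `except` matches → `return 20` sets pending return value 20.
3. Before returning, `finally: return 71` runs and overrides the pending return.
4. func() returns 71 → out = 71.
Result: 71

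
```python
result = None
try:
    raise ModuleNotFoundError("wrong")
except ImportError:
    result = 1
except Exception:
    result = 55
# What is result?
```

Step-by-step execution trace:
1. `raise ModuleNotFoundError(...)` raises ModuleNotFoundError.
2. `except ImportError` matches (ModuleNotFoundError is a subclass of ImportError) → result = 1.
3. `except Exception` is not reached.
Result: 1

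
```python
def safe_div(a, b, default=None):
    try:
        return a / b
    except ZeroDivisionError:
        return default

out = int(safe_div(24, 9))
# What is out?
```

Step-by-step execution trace:
1. `safe_div(24, 9)` enters try: `return 24 / 9` → returns 2.6666666666666665. No exception raised.
2. `except ZeroDivisionError` is skipped.
3. `int(2.6666666666666665)` → 2 → out = 2.
Result: 2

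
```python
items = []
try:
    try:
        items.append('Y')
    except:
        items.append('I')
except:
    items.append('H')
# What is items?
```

Step-by-step execution trace:
1. Inner try: `items.append('Y')` → items = ['Y']. No exception raised.
2. Inner `except` is skipped.
3. Inner try completes normally; outer `except` is skipped.
Result: ['Y']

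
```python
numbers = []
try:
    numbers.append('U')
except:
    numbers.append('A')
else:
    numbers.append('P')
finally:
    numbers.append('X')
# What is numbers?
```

Step-by-step execution trace:
1. try: `numbers.append('U')` → numbers = ['U']. No exception raised.
2. `except` is skipped.
3. `else` runs: `numbers.append('P')` → numbers = ['U', 'P'].
4. `finally` always runs: `numbers.append('X')` → numbers = ['U', 'P', 'X'].
Result: ['U', 'P', 'X']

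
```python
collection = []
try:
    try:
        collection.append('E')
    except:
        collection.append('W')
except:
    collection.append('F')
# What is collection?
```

Step-by-step execution trace:
1. Inner try: `collection.append('E')` → collection = ['E']. No exception raised.
2. Inner `except` is skipped.
3. Inner try completes normally; outer `except` is skipped.
Result: ['E']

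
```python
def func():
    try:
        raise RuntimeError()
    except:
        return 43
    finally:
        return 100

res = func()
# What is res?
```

Step-by-step execution trace:
1. `func()` enters try: `raise RuntimeError()` raises RuntimeError.
2. bare `except` matches → `return 43` sets pending return value 43.
3. Before returning, `finally: return 100` runs and overrides the pending return.
4. func() returns 100 → res = 100.
Result: 100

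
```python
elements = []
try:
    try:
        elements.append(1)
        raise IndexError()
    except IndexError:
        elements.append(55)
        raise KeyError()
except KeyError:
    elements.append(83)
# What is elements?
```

Step-by-step execution trace:
1. Inner try: `elements.append(1)` → elements = [1].
2. `raise IndexError()` raises IndexError.
3. Inner `except IndexError` matches → `elements.append(55)` → elements = [1, 55].
4. `raise KeyError()` raises KeyError; propagates to outer try.
5. Outer `except KeyError` matches → `elements.append(83)` → elements = [1, 55, 83].
Result: [1, 55, 83]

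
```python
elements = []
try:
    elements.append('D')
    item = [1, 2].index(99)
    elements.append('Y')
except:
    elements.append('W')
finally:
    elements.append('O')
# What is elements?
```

Step-by-step execution trace:
1. try: `elements.append('D')` → elements = ['D'].
2. `item = [1, 2].index(99)` raises ValueError; `elements.append('Y')` is not reached.
3. bare `except` matches → `elements.append('W')` → elements = ['D', 'W'].
4. finally always runs: `elements.append('O')` → elements = ['D', 'W', 'O'].
Result: ['D', 'W', 'O']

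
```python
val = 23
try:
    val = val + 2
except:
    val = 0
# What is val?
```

Step-by-step execution trace:
1. val starts at 23.
2. try: `val = val + 2` → val = 25. No exception raised.
3. `except` is skipped.
Result: 25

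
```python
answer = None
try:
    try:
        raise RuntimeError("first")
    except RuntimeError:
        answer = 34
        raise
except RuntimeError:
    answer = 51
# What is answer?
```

Step-by-step execution trace:
1. Inner try: `raise RuntimeError("first")` raises RuntimeError.
2. Inner `except RuntimeError` matches → answer = 34.
3. bare `raise` re-raises the same RuntimeError.
4. Outer `except RuntimeError` matches → answer = 51.
Result: 51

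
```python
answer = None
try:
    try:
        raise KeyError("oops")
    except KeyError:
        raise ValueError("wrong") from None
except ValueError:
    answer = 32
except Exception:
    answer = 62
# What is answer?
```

Step-by-step execution trace:
1. Inner try raises KeyError; inner `except KeyError` catches it.
2. `raise ValueError(...) from None` raises ValueError (from None suppresses __context__, but the active exception is still ValueError).
3. Outer `except ValueError` matches → answer = 32.
4. `except Exception` is not reached.
Result: 32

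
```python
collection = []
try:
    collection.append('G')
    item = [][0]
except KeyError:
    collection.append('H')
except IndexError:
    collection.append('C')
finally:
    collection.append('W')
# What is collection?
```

Step-by-step execution trace:
1. try: `collection.append('G')` → collection = ['G'].
2. `item = [][0]` raises IndexError.
3. `except KeyError` does not match IndexError; skipped.
4. `except IndexError` matches → `collection.append('C')` → collection = ['G', 'C'].
5. finally always runs: `collection.append('W')` → collection = ['G', 'C', 'W'].
Result: ['G', 'C', 'W']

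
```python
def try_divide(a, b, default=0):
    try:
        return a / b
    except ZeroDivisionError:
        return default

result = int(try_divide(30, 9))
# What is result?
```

Step-by-step execution trace:
1. `try_divide(30, 9)` enters try: `return 30 / 9` → returns 3.3333333333333335. No exception raised.
2. `except ZeroDivisionError` is skipped.
3. `int(3.3333333333333335)` → 3 → result = 3.
Result: 3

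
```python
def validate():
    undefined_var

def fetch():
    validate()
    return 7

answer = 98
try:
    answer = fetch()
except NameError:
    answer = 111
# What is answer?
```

Step-by-step execution trace:
1. answer starts at 98.
2. try: `fetch()` calls `validate()`.
3. `validate()` evaluates `undefined_var`, which raises NameError; it propagates through fetch (uncaught).
4. `return 7` in fetch is not reached; the assignment to answer does not complete.
5. `except NameError` matches → answer = 111.
Result: 111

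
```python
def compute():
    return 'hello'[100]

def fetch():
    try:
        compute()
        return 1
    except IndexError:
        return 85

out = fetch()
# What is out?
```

Step-by-step execution trace:
1. `fetch()` calls `compute()`.
2. `compute()` evaluates `'hello'[100]`, which raises IndexError; it propagates to the caller.
3. `return 1` is not reached.
4. `except IndexError` in fetch matches → returns 85.
5. out = 85.
Result: 85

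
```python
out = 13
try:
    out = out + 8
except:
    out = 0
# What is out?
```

Step-by-step execution trace:
1. out starts at 13.
2. try: `out = out + 8` → out = 21. No exception raised.
3. `except` is skipped.
Result: 21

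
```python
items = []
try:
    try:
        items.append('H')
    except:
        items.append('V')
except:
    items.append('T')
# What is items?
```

Step-by-step execution trace:
1. Inner try: `items.append('H')` → items = ['H']. No exception raised.
2. Inner `except` is skipped.
3. Inner try completes normally; outer `except` is skipped.
Result: ['H']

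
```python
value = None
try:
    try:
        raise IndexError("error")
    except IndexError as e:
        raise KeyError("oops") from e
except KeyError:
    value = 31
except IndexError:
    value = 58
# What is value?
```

Step-by-step execution trace:
1. Inner try raises IndexError; inner `except IndexError as e` catches it.
2. `raise KeyError(...) from e` raises KeyError (IndexError is attached as __cause__, but only KeyError is active).
3. Outer `except KeyError` matches → value = 31.
4. `except IndexError` is not reached.
Result: 31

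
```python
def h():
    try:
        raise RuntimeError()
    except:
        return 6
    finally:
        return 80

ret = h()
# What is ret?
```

Step-by-step execution trace:
1. `h()` enters try: `raise RuntimeError()` raises RuntimeError.
2. bare `except` matches → `return 6` sets pending return value 6.
3. Before returning, `finally: return 80` runs and overrides the pending return.
4. h() returns 80 → ret = 80.
Result: 80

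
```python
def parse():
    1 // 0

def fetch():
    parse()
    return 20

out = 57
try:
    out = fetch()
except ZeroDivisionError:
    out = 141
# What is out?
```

Step-by-step execution trace:
1. out starts at 57.
2. try: `fetch()` calls `parse()`.
3. `parse()` evaluates `1 // 0`, which raises ZeroDivisionError; it propagates through fetch (uncaught).
4. `return 20` in fetch is not reached; the assignment to out does not complete.
5. `except ZeroDivisionError` matches → out = 141.
Result: 141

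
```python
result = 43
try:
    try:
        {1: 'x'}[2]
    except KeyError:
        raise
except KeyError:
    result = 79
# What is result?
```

Step-by-step execution trace:
1. Inner try: `{1: 'x'}[2]` raises KeyError.
2. Inner `except KeyError` matches; bare `raise` re-raises the same KeyError.
3. Outer `except KeyError` matches → result = 79.
Result: 79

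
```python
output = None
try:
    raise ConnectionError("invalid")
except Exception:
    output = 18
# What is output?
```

Step-by-step execution trace:
1. `raise ConnectionError(...)` raises ConnectionError.
2. `except Exception` matches (ConnectionError is a subclass of Exception) → output = 18.
Result: 18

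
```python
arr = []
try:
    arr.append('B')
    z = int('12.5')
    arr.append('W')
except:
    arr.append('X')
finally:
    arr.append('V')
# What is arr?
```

Step-by-step execution trace:
1. try: `arr.append('B')` → arr = ['B'].
2. `z = int('12.5')` raises ValueError; `arr.append('W')` is not reached.
3. bare `except` matches → `arr.append('X')` → arr = ['B', 'X'].
4. finally always runs: `arr.append('V')` → arr = ['B', 'X', 'V'].
Result: ['B', 'X', 'V']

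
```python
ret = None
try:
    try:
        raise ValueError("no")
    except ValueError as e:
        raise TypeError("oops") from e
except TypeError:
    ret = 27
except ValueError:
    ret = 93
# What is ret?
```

Step-by-step execution trace:
1. Inner try raises ValueError; inner `except ValueError as e` catches it.
2. `raise TypeError(...) from e` raises TypeError (ValueError is attached as __cause__, but only TypeError is active).
3. Outer `except TypeError` matches → ret = 27.
4. `except ValueError` is not reached.
Result: 27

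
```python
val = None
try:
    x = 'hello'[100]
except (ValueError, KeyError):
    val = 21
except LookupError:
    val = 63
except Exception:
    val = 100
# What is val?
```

Step-by-step execution trace:
1. `x = 'hello'[100]` raises IndexError.
2. `except (ValueError, KeyError)` does not match IndexError; skipped.
3. `except LookupError` matches (IndexError is a subclass of LookupError) → val = 63.
4. `except Exception` is not reached.
Result: 63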